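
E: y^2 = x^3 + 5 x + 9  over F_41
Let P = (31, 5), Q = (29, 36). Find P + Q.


P != Q, so use the chord formula.
s = (y2 - y1) / (x2 - x1) = (31) / (39) mod 41 = 5
x3 = s^2 - x1 - x2 mod 41 = 5^2 - 31 - 29 = 6
y3 = s (x1 - x3) - y1 mod 41 = 5 * (31 - 6) - 5 = 38

P + Q = (6, 38)


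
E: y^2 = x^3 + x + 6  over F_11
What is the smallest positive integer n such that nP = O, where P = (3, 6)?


Compute successive multiples of P until we hit O:
  1P = (3, 6)
  2P = (8, 8)
  3P = (5, 2)
  4P = (7, 2)
  5P = (2, 4)
  6P = (10, 2)
  7P = (10, 9)
  8P = (2, 7)
  ... (continuing to 13P)
  13P = O

ord(P) = 13


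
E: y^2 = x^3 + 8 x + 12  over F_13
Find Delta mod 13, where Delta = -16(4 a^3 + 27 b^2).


4 a^3 + 27 b^2 = 4*8^3 + 27*12^2 = 2048 + 3888 = 5936
Delta = -16 * (5936) = -94976
Delta mod 13 = 2

Delta = 2 (mod 13)


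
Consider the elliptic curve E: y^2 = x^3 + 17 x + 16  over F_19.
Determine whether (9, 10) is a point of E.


Check whether y^2 = x^3 + 17 x + 16 (mod 19) for (x, y) = (9, 10).
LHS: y^2 = 10^2 mod 19 = 5
RHS: x^3 + 17 x + 16 = 9^3 + 17*9 + 16 mod 19 = 5
LHS = RHS

Yes, on the curve


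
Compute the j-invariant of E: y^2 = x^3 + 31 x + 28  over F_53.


Delta = -16(4 a^3 + 27 b^2) mod 53 = 33
-1728 * (4 a)^3 = -1728 * (4*31)^3 mod 53 = 42
j = 42 * 33^(-1) mod 53 = 35

j = 35 (mod 53)


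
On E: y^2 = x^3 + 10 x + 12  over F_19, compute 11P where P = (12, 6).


k = 11 = 1011_2 (binary, LSB first: 1101)
Double-and-add from P = (12, 6):
  bit 0 = 1: acc = O + (12, 6) = (12, 6)
  bit 1 = 1: acc = (12, 6) + (18, 1) = (5, 4)
  bit 2 = 0: acc unchanged = (5, 4)
  bit 3 = 1: acc = (5, 4) + (1, 2) = (18, 18)

11P = (18, 18)


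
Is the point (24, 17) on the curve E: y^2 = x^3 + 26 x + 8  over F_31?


Check whether y^2 = x^3 + 26 x + 8 (mod 31) for (x, y) = (24, 17).
LHS: y^2 = 17^2 mod 31 = 10
RHS: x^3 + 26 x + 8 = 24^3 + 26*24 + 8 mod 31 = 10
LHS = RHS

Yes, on the curve


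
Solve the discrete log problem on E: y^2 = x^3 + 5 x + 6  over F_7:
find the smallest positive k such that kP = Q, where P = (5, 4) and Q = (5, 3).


Enumerate multiples of P until we hit Q = (5, 3):
  1P = (5, 4)
  2P = (6, 0)
  3P = (5, 3)
Match found at i = 3.

k = 3


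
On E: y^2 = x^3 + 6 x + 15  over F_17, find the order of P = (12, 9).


Compute successive multiples of P until we hit O:
  1P = (12, 9)
  2P = (9, 13)
  3P = (11, 1)
  4P = (7, 14)
  5P = (16, 12)
  6P = (14, 15)
  7P = (0, 10)
  8P = (3, 3)
  ... (continuing to 24P)
  24P = O

ord(P) = 24


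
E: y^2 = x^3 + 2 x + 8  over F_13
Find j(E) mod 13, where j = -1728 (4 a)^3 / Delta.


Delta = -16(4 a^3 + 27 b^2) mod 13 = 11
-1728 * (4 a)^3 = -1728 * (4*2)^3 mod 13 = 5
j = 5 * 11^(-1) mod 13 = 4

j = 4 (mod 13)


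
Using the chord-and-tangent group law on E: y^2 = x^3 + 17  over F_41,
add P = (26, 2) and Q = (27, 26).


P != Q, so use the chord formula.
s = (y2 - y1) / (x2 - x1) = (24) / (1) mod 41 = 24
x3 = s^2 - x1 - x2 mod 41 = 24^2 - 26 - 27 = 31
y3 = s (x1 - x3) - y1 mod 41 = 24 * (26 - 31) - 2 = 1

P + Q = (31, 1)


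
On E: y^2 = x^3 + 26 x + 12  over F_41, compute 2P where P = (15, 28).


Doubling: s = (3 x1^2 + a) / (2 y1)
s = (3*15^2 + 26) / (2*28) mod 41 = 3
x3 = s^2 - 2 x1 mod 41 = 3^2 - 2*15 = 20
y3 = s (x1 - x3) - y1 mod 41 = 3 * (15 - 20) - 28 = 39

2P = (20, 39)


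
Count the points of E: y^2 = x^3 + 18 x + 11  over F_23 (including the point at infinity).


For each x in F_23, count y with y^2 = x^3 + 18 x + 11 mod 23:
  x = 2: RHS = 9, y in [3, 20]  -> 2 point(s)
  x = 3: RHS = 0, y in [0]  -> 1 point(s)
  x = 4: RHS = 9, y in [3, 20]  -> 2 point(s)
  x = 6: RHS = 13, y in [6, 17]  -> 2 point(s)
  x = 8: RHS = 0, y in [0]  -> 1 point(s)
  x = 10: RHS = 18, y in [8, 15]  -> 2 point(s)
  x = 12: RHS = 0, y in [0]  -> 1 point(s)
  x = 13: RHS = 4, y in [2, 21]  -> 2 point(s)
  x = 16: RHS = 2, y in [5, 18]  -> 2 point(s)
  x = 17: RHS = 9, y in [3, 20]  -> 2 point(s)
  x = 18: RHS = 3, y in [7, 16]  -> 2 point(s)
  x = 19: RHS = 13, y in [6, 17]  -> 2 point(s)
  x = 21: RHS = 13, y in [6, 17]  -> 2 point(s)
Affine points: 23. Add the point at infinity: total = 24.

#E(F_23) = 24


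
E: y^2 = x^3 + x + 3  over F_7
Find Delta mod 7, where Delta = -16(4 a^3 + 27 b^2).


4 a^3 + 27 b^2 = 4*1^3 + 27*3^2 = 4 + 243 = 247
Delta = -16 * (247) = -3952
Delta mod 7 = 3

Delta = 3 (mod 7)


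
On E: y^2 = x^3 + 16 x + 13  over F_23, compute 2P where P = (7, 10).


k = 2 = 10_2 (binary, LSB first: 01)
Double-and-add from P = (7, 10):
  bit 0 = 0: acc unchanged = O
  bit 1 = 1: acc = O + (12, 1) = (12, 1)

2P = (12, 1)


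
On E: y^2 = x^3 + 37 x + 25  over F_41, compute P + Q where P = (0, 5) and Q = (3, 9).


P != Q, so use the chord formula.
s = (y2 - y1) / (x2 - x1) = (4) / (3) mod 41 = 15
x3 = s^2 - x1 - x2 mod 41 = 15^2 - 0 - 3 = 17
y3 = s (x1 - x3) - y1 mod 41 = 15 * (0 - 17) - 5 = 27

P + Q = (17, 27)


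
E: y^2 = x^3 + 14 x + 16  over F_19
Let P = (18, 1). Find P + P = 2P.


Doubling: s = (3 x1^2 + a) / (2 y1)
s = (3*18^2 + 14) / (2*1) mod 19 = 18
x3 = s^2 - 2 x1 mod 19 = 18^2 - 2*18 = 3
y3 = s (x1 - x3) - y1 mod 19 = 18 * (18 - 3) - 1 = 3

2P = (3, 3)


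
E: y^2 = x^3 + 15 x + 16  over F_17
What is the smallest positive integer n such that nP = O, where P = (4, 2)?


Compute successive multiples of P until we hit O:
  1P = (4, 2)
  2P = (1, 7)
  3P = (11, 4)
  4P = (0, 4)
  5P = (9, 9)
  6P = (8, 6)
  7P = (6, 13)
  8P = (16, 0)
  ... (continuing to 16P)
  16P = O

ord(P) = 16


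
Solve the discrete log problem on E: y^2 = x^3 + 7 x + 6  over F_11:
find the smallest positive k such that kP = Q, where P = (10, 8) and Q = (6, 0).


Enumerate multiples of P until we hit Q = (6, 0):
  1P = (10, 8)
  2P = (6, 0)
Match found at i = 2.

k = 2


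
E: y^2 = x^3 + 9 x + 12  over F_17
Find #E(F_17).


For each x in F_17, count y with y^2 = x^3 + 9 x + 12 mod 17:
  x = 2: RHS = 4, y in [2, 15]  -> 2 point(s)
  x = 3: RHS = 15, y in [7, 10]  -> 2 point(s)
  x = 8: RHS = 1, y in [1, 16]  -> 2 point(s)
  x = 14: RHS = 9, y in [3, 14]  -> 2 point(s)
  x = 16: RHS = 2, y in [6, 11]  -> 2 point(s)
Affine points: 10. Add the point at infinity: total = 11.

#E(F_17) = 11


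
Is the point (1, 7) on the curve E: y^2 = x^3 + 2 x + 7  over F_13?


Check whether y^2 = x^3 + 2 x + 7 (mod 13) for (x, y) = (1, 7).
LHS: y^2 = 7^2 mod 13 = 10
RHS: x^3 + 2 x + 7 = 1^3 + 2*1 + 7 mod 13 = 10
LHS = RHS

Yes, on the curve


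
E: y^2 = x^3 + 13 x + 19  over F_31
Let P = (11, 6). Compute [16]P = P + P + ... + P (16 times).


k = 16 = 10000_2 (binary, LSB first: 00001)
Double-and-add from P = (11, 6):
  bit 0 = 0: acc unchanged = O
  bit 1 = 0: acc unchanged = O
  bit 2 = 0: acc unchanged = O
  bit 3 = 0: acc unchanged = O
  bit 4 = 1: acc = O + (11, 25) = (11, 25)

16P = (11, 25)


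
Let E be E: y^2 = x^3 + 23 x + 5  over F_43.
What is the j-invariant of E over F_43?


Delta = -16(4 a^3 + 27 b^2) mod 43 = 35
-1728 * (4 a)^3 = -1728 * (4*23)^3 mod 43 = 35
j = 35 * 35^(-1) mod 43 = 1

j = 1 (mod 43)


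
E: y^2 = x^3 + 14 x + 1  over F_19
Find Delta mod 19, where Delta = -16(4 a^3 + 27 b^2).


4 a^3 + 27 b^2 = 4*14^3 + 27*1^2 = 10976 + 27 = 11003
Delta = -16 * (11003) = -176048
Delta mod 19 = 6

Delta = 6 (mod 19)


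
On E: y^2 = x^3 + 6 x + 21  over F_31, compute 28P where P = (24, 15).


k = 28 = 11100_2 (binary, LSB first: 00111)
Double-and-add from P = (24, 15):
  bit 0 = 0: acc unchanged = O
  bit 1 = 0: acc unchanged = O
  bit 2 = 1: acc = O + (28, 21) = (28, 21)
  bit 3 = 1: acc = (28, 21) + (15, 18) = (13, 23)
  bit 4 = 1: acc = (13, 23) + (6, 5) = (30, 13)

28P = (30, 13)


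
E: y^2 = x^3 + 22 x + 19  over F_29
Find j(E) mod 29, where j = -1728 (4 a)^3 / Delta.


Delta = -16(4 a^3 + 27 b^2) mod 29 = 9
-1728 * (4 a)^3 = -1728 * (4*22)^3 mod 29 = 12
j = 12 * 9^(-1) mod 29 = 11

j = 11 (mod 29)


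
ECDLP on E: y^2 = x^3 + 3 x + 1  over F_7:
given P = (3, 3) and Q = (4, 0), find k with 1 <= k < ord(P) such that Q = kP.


Enumerate multiples of P until we hit Q = (4, 0):
  1P = (3, 3)
  2P = (5, 1)
  3P = (0, 1)
  4P = (6, 2)
  5P = (2, 6)
  6P = (4, 0)
Match found at i = 6.

k = 6


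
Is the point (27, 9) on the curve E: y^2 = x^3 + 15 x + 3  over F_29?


Check whether y^2 = x^3 + 15 x + 3 (mod 29) for (x, y) = (27, 9).
LHS: y^2 = 9^2 mod 29 = 23
RHS: x^3 + 15 x + 3 = 27^3 + 15*27 + 3 mod 29 = 23
LHS = RHS

Yes, on the curve


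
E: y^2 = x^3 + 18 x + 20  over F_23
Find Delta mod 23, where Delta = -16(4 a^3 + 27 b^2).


4 a^3 + 27 b^2 = 4*18^3 + 27*20^2 = 23328 + 10800 = 34128
Delta = -16 * (34128) = -546048
Delta mod 23 = 18

Delta = 18 (mod 23)


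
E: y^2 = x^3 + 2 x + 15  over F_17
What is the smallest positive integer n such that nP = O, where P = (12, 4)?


Compute successive multiples of P until we hit O:
  1P = (12, 4)
  2P = (11, 12)
  3P = (7, 7)
  4P = (14, 4)
  5P = (8, 13)
  6P = (1, 1)
  7P = (0, 7)
  8P = (4, 11)
  ... (continuing to 19P)
  19P = O

ord(P) = 19


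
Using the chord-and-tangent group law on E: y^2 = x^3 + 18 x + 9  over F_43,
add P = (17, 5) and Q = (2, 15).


P != Q, so use the chord formula.
s = (y2 - y1) / (x2 - x1) = (10) / (28) mod 43 = 28
x3 = s^2 - x1 - x2 mod 43 = 28^2 - 17 - 2 = 34
y3 = s (x1 - x3) - y1 mod 43 = 28 * (17 - 34) - 5 = 35

P + Q = (34, 35)


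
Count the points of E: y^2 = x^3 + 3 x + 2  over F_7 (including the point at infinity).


For each x in F_7, count y with y^2 = x^3 + 3 x + 2 mod 7:
  x = 0: RHS = 2, y in [3, 4]  -> 2 point(s)
  x = 2: RHS = 2, y in [3, 4]  -> 2 point(s)
  x = 4: RHS = 1, y in [1, 6]  -> 2 point(s)
  x = 5: RHS = 2, y in [3, 4]  -> 2 point(s)
Affine points: 8. Add the point at infinity: total = 9.

#E(F_7) = 9


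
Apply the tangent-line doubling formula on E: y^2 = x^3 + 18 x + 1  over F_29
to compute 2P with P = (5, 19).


Doubling: s = (3 x1^2 + a) / (2 y1)
s = (3*5^2 + 18) / (2*19) mod 29 = 20
x3 = s^2 - 2 x1 mod 29 = 20^2 - 2*5 = 13
y3 = s (x1 - x3) - y1 mod 29 = 20 * (5 - 13) - 19 = 24

2P = (13, 24)


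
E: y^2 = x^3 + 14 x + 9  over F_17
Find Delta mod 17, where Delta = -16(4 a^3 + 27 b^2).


4 a^3 + 27 b^2 = 4*14^3 + 27*9^2 = 10976 + 2187 = 13163
Delta = -16 * (13163) = -210608
Delta mod 17 = 5

Delta = 5 (mod 17)


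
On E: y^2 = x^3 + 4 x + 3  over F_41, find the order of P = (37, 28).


Compute successive multiples of P until we hit O:
  1P = (37, 28)
  2P = (12, 4)
  3P = (25, 36)
  4P = (25, 5)
  5P = (12, 37)
  6P = (37, 13)
  7P = O

ord(P) = 7


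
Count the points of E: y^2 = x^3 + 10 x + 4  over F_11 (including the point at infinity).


For each x in F_11, count y with y^2 = x^3 + 10 x + 4 mod 11:
  x = 0: RHS = 4, y in [2, 9]  -> 2 point(s)
  x = 1: RHS = 4, y in [2, 9]  -> 2 point(s)
  x = 4: RHS = 9, y in [3, 8]  -> 2 point(s)
  x = 5: RHS = 3, y in [5, 6]  -> 2 point(s)
  x = 6: RHS = 5, y in [4, 7]  -> 2 point(s)
  x = 9: RHS = 9, y in [3, 8]  -> 2 point(s)
  x = 10: RHS = 4, y in [2, 9]  -> 2 point(s)
Affine points: 14. Add the point at infinity: total = 15.

#E(F_11) = 15


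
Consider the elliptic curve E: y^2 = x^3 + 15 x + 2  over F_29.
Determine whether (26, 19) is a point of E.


Check whether y^2 = x^3 + 15 x + 2 (mod 29) for (x, y) = (26, 19).
LHS: y^2 = 19^2 mod 29 = 13
RHS: x^3 + 15 x + 2 = 26^3 + 15*26 + 2 mod 29 = 17
LHS != RHS

No, not on the curve


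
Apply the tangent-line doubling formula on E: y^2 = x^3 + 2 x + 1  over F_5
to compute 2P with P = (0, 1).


Doubling: s = (3 x1^2 + a) / (2 y1)
s = (3*0^2 + 2) / (2*1) mod 5 = 1
x3 = s^2 - 2 x1 mod 5 = 1^2 - 2*0 = 1
y3 = s (x1 - x3) - y1 mod 5 = 1 * (0 - 1) - 1 = 3

2P = (1, 3)


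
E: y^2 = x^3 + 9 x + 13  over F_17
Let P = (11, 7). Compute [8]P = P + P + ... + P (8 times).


k = 8 = 1000_2 (binary, LSB first: 0001)
Double-and-add from P = (11, 7):
  bit 0 = 0: acc unchanged = O
  bit 1 = 0: acc unchanged = O
  bit 2 = 0: acc unchanged = O
  bit 3 = 1: acc = O + (15, 15) = (15, 15)

8P = (15, 15)


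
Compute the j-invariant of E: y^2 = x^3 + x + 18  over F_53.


Delta = -16(4 a^3 + 27 b^2) mod 53 = 47
-1728 * (4 a)^3 = -1728 * (4*1)^3 mod 53 = 19
j = 19 * 47^(-1) mod 53 = 41

j = 41 (mod 53)


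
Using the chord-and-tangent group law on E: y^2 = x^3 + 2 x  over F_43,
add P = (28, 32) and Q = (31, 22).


P != Q, so use the chord formula.
s = (y2 - y1) / (x2 - x1) = (33) / (3) mod 43 = 11
x3 = s^2 - x1 - x2 mod 43 = 11^2 - 28 - 31 = 19
y3 = s (x1 - x3) - y1 mod 43 = 11 * (28 - 19) - 32 = 24

P + Q = (19, 24)


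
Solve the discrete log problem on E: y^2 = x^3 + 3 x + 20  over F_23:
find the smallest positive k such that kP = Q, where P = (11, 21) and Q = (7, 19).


Enumerate multiples of P until we hit Q = (7, 19):
  1P = (11, 21)
  2P = (7, 4)
  3P = (13, 5)
  4P = (17, 4)
  5P = (19, 17)
  6P = (22, 19)
  7P = (6, 22)
  8P = (18, 8)
  9P = (12, 17)
  10P = (16, 22)
  11P = (8, 21)
  12P = (4, 2)
  13P = (21, 11)
  14P = (15, 6)
  15P = (1, 22)
  16P = (14, 0)
  17P = (1, 1)
  18P = (15, 17)
  19P = (21, 12)
  20P = (4, 21)
  21P = (8, 2)
  22P = (16, 1)
  23P = (12, 6)
  24P = (18, 15)
  25P = (6, 1)
  26P = (22, 4)
  27P = (19, 6)
  28P = (17, 19)
  29P = (13, 18)
  30P = (7, 19)
Match found at i = 30.

k = 30


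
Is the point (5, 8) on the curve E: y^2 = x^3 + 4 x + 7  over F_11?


Check whether y^2 = x^3 + 4 x + 7 (mod 11) for (x, y) = (5, 8).
LHS: y^2 = 8^2 mod 11 = 9
RHS: x^3 + 4 x + 7 = 5^3 + 4*5 + 7 mod 11 = 9
LHS = RHS

Yes, on the curve


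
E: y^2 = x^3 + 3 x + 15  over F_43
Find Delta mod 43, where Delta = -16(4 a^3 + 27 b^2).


4 a^3 + 27 b^2 = 4*3^3 + 27*15^2 = 108 + 6075 = 6183
Delta = -16 * (6183) = -98928
Delta mod 43 = 15

Delta = 15 (mod 43)


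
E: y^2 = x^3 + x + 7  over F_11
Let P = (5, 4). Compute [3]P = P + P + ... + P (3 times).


k = 3 = 11_2 (binary, LSB first: 11)
Double-and-add from P = (5, 4):
  bit 0 = 1: acc = O + (5, 4) = (5, 4)
  bit 1 = 1: acc = (5, 4) + (6, 3) = (1, 3)

3P = (1, 3)


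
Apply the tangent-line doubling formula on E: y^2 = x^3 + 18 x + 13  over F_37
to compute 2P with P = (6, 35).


Doubling: s = (3 x1^2 + a) / (2 y1)
s = (3*6^2 + 18) / (2*35) mod 37 = 24
x3 = s^2 - 2 x1 mod 37 = 24^2 - 2*6 = 9
y3 = s (x1 - x3) - y1 mod 37 = 24 * (6 - 9) - 35 = 4

2P = (9, 4)


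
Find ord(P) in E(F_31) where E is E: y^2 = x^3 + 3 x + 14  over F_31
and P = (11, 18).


Compute successive multiples of P until we hit O:
  1P = (11, 18)
  2P = (3, 22)
  3P = (25, 20)
  4P = (14, 17)
  5P = (13, 24)
  6P = (16, 29)
  7P = (20, 18)
  8P = (0, 13)
  ... (continuing to 20P)
  20P = O

ord(P) = 20


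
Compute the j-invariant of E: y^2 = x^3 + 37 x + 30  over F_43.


Delta = -16(4 a^3 + 27 b^2) mod 43 = 27
-1728 * (4 a)^3 = -1728 * (4*37)^3 mod 43 = 39
j = 39 * 27^(-1) mod 43 = 11

j = 11 (mod 43)


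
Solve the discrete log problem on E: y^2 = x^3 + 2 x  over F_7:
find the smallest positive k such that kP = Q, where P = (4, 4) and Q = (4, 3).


Enumerate multiples of P until we hit Q = (4, 3):
  1P = (4, 4)
  2P = (0, 0)
  3P = (4, 3)
Match found at i = 3.

k = 3


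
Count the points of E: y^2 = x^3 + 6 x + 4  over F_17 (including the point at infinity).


For each x in F_17, count y with y^2 = x^3 + 6 x + 4 mod 17:
  x = 0: RHS = 4, y in [2, 15]  -> 2 point(s)
  x = 3: RHS = 15, y in [7, 10]  -> 2 point(s)
  x = 6: RHS = 1, y in [1, 16]  -> 2 point(s)
  x = 7: RHS = 15, y in [7, 10]  -> 2 point(s)
  x = 12: RHS = 2, y in [6, 11]  -> 2 point(s)
  x = 13: RHS = 1, y in [1, 16]  -> 2 point(s)
  x = 15: RHS = 1, y in [1, 16]  -> 2 point(s)
Affine points: 14. Add the point at infinity: total = 15.

#E(F_17) = 15


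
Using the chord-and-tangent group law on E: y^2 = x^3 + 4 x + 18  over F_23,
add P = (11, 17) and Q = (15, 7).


P != Q, so use the chord formula.
s = (y2 - y1) / (x2 - x1) = (13) / (4) mod 23 = 9
x3 = s^2 - x1 - x2 mod 23 = 9^2 - 11 - 15 = 9
y3 = s (x1 - x3) - y1 mod 23 = 9 * (11 - 9) - 17 = 1

P + Q = (9, 1)


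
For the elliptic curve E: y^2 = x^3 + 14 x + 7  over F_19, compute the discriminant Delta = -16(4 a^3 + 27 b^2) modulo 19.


4 a^3 + 27 b^2 = 4*14^3 + 27*7^2 = 10976 + 1323 = 12299
Delta = -16 * (12299) = -196784
Delta mod 19 = 18

Delta = 18 (mod 19)


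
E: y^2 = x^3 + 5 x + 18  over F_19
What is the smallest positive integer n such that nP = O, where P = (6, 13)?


Compute successive multiples of P until we hit O:
  1P = (6, 13)
  2P = (14, 18)
  3P = (8, 0)
  4P = (14, 1)
  5P = (6, 6)
  6P = O

ord(P) = 6


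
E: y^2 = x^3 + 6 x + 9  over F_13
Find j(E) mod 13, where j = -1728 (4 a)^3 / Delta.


Delta = -16(4 a^3 + 27 b^2) mod 13 = 12
-1728 * (4 a)^3 = -1728 * (4*6)^3 mod 13 = 5
j = 5 * 12^(-1) mod 13 = 8

j = 8 (mod 13)


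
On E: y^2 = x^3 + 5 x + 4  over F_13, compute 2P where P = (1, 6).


Doubling: s = (3 x1^2 + a) / (2 y1)
s = (3*1^2 + 5) / (2*6) mod 13 = 5
x3 = s^2 - 2 x1 mod 13 = 5^2 - 2*1 = 10
y3 = s (x1 - x3) - y1 mod 13 = 5 * (1 - 10) - 6 = 1

2P = (10, 1)


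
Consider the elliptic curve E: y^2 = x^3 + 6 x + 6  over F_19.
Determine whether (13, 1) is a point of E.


Check whether y^2 = x^3 + 6 x + 6 (mod 19) for (x, y) = (13, 1).
LHS: y^2 = 1^2 mod 19 = 1
RHS: x^3 + 6 x + 6 = 13^3 + 6*13 + 6 mod 19 = 1
LHS = RHS

Yes, on the curve


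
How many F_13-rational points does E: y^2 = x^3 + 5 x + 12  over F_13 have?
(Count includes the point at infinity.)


For each x in F_13, count y with y^2 = x^3 + 5 x + 12 mod 13:
  x = 0: RHS = 12, y in [5, 8]  -> 2 point(s)
  x = 2: RHS = 4, y in [2, 11]  -> 2 point(s)
  x = 7: RHS = 0, y in [0]  -> 1 point(s)
  x = 10: RHS = 9, y in [3, 10]  -> 2 point(s)
Affine points: 7. Add the point at infinity: total = 8.

#E(F_13) = 8


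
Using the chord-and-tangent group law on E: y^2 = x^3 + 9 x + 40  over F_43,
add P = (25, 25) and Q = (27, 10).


P != Q, so use the chord formula.
s = (y2 - y1) / (x2 - x1) = (28) / (2) mod 43 = 14
x3 = s^2 - x1 - x2 mod 43 = 14^2 - 25 - 27 = 15
y3 = s (x1 - x3) - y1 mod 43 = 14 * (25 - 15) - 25 = 29

P + Q = (15, 29)


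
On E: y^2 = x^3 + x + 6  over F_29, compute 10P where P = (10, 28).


k = 10 = 1010_2 (binary, LSB first: 0101)
Double-and-add from P = (10, 28):
  bit 0 = 0: acc unchanged = O
  bit 1 = 1: acc = O + (3, 6) = (3, 6)
  bit 2 = 0: acc unchanged = (3, 6)
  bit 3 = 1: acc = (3, 6) + (20, 15) = (12, 8)

10P = (12, 8)


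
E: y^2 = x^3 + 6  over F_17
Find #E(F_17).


For each x in F_17, count y with y^2 = x^3 + 0 x + 6 mod 17:
  x = 3: RHS = 16, y in [4, 13]  -> 2 point(s)
  x = 4: RHS = 2, y in [6, 11]  -> 2 point(s)
  x = 6: RHS = 1, y in [1, 16]  -> 2 point(s)
  x = 7: RHS = 9, y in [3, 14]  -> 2 point(s)
  x = 8: RHS = 8, y in [5, 12]  -> 2 point(s)
  x = 9: RHS = 4, y in [2, 15]  -> 2 point(s)
  x = 12: RHS = 0, y in [0]  -> 1 point(s)
  x = 14: RHS = 13, y in [8, 9]  -> 2 point(s)
  x = 15: RHS = 15, y in [7, 10]  -> 2 point(s)
Affine points: 17. Add the point at infinity: total = 18.

#E(F_17) = 18


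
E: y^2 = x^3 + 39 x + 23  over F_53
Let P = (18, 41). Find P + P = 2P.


Doubling: s = (3 x1^2 + a) / (2 y1)
s = (3*18^2 + 39) / (2*41) mod 53 = 44
x3 = s^2 - 2 x1 mod 53 = 44^2 - 2*18 = 45
y3 = s (x1 - x3) - y1 mod 53 = 44 * (18 - 45) - 41 = 43

2P = (45, 43)


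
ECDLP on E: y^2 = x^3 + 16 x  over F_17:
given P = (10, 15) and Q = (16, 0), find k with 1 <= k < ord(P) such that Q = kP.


Enumerate multiples of P until we hit Q = (16, 0):
  1P = (10, 15)
  2P = (16, 0)
Match found at i = 2.

k = 2


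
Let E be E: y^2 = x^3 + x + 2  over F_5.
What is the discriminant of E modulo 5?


4 a^3 + 27 b^2 = 4*1^3 + 27*2^2 = 4 + 108 = 112
Delta = -16 * (112) = -1792
Delta mod 5 = 3

Delta = 3 (mod 5)


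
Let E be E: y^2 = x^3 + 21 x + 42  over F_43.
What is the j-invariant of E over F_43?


Delta = -16(4 a^3 + 27 b^2) mod 43 = 6
-1728 * (4 a)^3 = -1728 * (4*21)^3 mod 43 = 21
j = 21 * 6^(-1) mod 43 = 25

j = 25 (mod 43)


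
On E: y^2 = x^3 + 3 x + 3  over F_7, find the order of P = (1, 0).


Compute successive multiples of P until we hit O:
  1P = (1, 0)
  2P = O

ord(P) = 2


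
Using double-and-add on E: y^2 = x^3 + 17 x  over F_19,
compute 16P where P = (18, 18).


k = 16 = 10000_2 (binary, LSB first: 00001)
Double-and-add from P = (18, 18):
  bit 0 = 0: acc unchanged = O
  bit 1 = 0: acc unchanged = O
  bit 2 = 0: acc unchanged = O
  bit 3 = 0: acc unchanged = O
  bit 4 = 1: acc = O + (11, 6) = (11, 6)

16P = (11, 6)


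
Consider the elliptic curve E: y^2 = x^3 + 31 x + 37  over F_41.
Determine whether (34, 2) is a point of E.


Check whether y^2 = x^3 + 31 x + 37 (mod 41) for (x, y) = (34, 2).
LHS: y^2 = 2^2 mod 41 = 4
RHS: x^3 + 31 x + 37 = 34^3 + 31*34 + 37 mod 41 = 10
LHS != RHS

No, not on the curve


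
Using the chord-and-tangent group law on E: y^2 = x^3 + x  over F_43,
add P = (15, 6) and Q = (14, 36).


P != Q, so use the chord formula.
s = (y2 - y1) / (x2 - x1) = (30) / (42) mod 43 = 13
x3 = s^2 - x1 - x2 mod 43 = 13^2 - 15 - 14 = 11
y3 = s (x1 - x3) - y1 mod 43 = 13 * (15 - 11) - 6 = 3

P + Q = (11, 3)


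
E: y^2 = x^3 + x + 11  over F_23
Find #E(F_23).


For each x in F_23, count y with y^2 = x^3 + 1 x + 11 mod 23:
  x = 1: RHS = 13, y in [6, 17]  -> 2 point(s)
  x = 3: RHS = 18, y in [8, 15]  -> 2 point(s)
  x = 5: RHS = 3, y in [7, 16]  -> 2 point(s)
  x = 6: RHS = 3, y in [7, 16]  -> 2 point(s)
  x = 7: RHS = 16, y in [4, 19]  -> 2 point(s)
  x = 8: RHS = 2, y in [5, 18]  -> 2 point(s)
  x = 9: RHS = 13, y in [6, 17]  -> 2 point(s)
  x = 10: RHS = 9, y in [3, 20]  -> 2 point(s)
  x = 12: RHS = 3, y in [7, 16]  -> 2 point(s)
  x = 13: RHS = 13, y in [6, 17]  -> 2 point(s)
  x = 14: RHS = 9, y in [3, 20]  -> 2 point(s)
  x = 16: RHS = 6, y in [11, 12]  -> 2 point(s)
  x = 19: RHS = 12, y in [9, 14]  -> 2 point(s)
  x = 20: RHS = 4, y in [2, 21]  -> 2 point(s)
  x = 21: RHS = 1, y in [1, 22]  -> 2 point(s)
  x = 22: RHS = 9, y in [3, 20]  -> 2 point(s)
Affine points: 32. Add the point at infinity: total = 33.

#E(F_23) = 33


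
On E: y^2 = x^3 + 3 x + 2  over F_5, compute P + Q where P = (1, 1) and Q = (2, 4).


P != Q, so use the chord formula.
s = (y2 - y1) / (x2 - x1) = (3) / (1) mod 5 = 3
x3 = s^2 - x1 - x2 mod 5 = 3^2 - 1 - 2 = 1
y3 = s (x1 - x3) - y1 mod 5 = 3 * (1 - 1) - 1 = 4

P + Q = (1, 4)


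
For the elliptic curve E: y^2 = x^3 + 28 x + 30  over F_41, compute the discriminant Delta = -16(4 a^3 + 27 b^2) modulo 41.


4 a^3 + 27 b^2 = 4*28^3 + 27*30^2 = 87808 + 24300 = 112108
Delta = -16 * (112108) = -1793728
Delta mod 41 = 22

Delta = 22 (mod 41)


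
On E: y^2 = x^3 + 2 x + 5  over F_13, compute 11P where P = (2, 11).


k = 11 = 1011_2 (binary, LSB first: 1101)
Double-and-add from P = (2, 11):
  bit 0 = 1: acc = O + (2, 11) = (2, 11)
  bit 1 = 1: acc = (2, 11) + (5, 6) = (3, 8)
  bit 2 = 0: acc unchanged = (3, 8)
  bit 3 = 1: acc = (3, 8) + (4, 5) = (2, 2)

11P = (2, 2)


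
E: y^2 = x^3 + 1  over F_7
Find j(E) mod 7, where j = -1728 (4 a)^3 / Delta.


Delta = -16(4 a^3 + 27 b^2) mod 7 = 2
-1728 * (4 a)^3 = -1728 * (4*0)^3 mod 7 = 0
j = 0 * 2^(-1) mod 7 = 0

j = 0 (mod 7)


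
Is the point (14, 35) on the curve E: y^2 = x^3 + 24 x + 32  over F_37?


Check whether y^2 = x^3 + 24 x + 32 (mod 37) for (x, y) = (14, 35).
LHS: y^2 = 35^2 mod 37 = 4
RHS: x^3 + 24 x + 32 = 14^3 + 24*14 + 32 mod 37 = 4
LHS = RHS

Yes, on the curve


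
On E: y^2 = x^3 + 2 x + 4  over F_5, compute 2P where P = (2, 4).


Doubling: s = (3 x1^2 + a) / (2 y1)
s = (3*2^2 + 2) / (2*4) mod 5 = 3
x3 = s^2 - 2 x1 mod 5 = 3^2 - 2*2 = 0
y3 = s (x1 - x3) - y1 mod 5 = 3 * (2 - 0) - 4 = 2

2P = (0, 2)


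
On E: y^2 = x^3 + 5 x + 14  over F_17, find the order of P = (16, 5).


Compute successive multiples of P until we hit O:
  1P = (16, 5)
  2P = (4, 8)
  3P = (13, 7)
  4P = (13, 10)
  5P = (4, 9)
  6P = (16, 12)
  7P = O

ord(P) = 7


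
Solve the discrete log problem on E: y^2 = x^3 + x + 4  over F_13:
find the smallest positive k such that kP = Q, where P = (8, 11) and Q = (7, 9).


Enumerate multiples of P until we hit Q = (7, 9):
  1P = (8, 11)
  2P = (7, 9)
Match found at i = 2.

k = 2


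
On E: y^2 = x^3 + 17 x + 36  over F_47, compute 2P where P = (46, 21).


Doubling: s = (3 x1^2 + a) / (2 y1)
s = (3*46^2 + 17) / (2*21) mod 47 = 43
x3 = s^2 - 2 x1 mod 47 = 43^2 - 2*46 = 18
y3 = s (x1 - x3) - y1 mod 47 = 43 * (46 - 18) - 21 = 8

2P = (18, 8)


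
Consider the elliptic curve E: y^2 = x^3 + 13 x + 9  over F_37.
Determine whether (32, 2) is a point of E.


Check whether y^2 = x^3 + 13 x + 9 (mod 37) for (x, y) = (32, 2).
LHS: y^2 = 2^2 mod 37 = 4
RHS: x^3 + 13 x + 9 = 32^3 + 13*32 + 9 mod 37 = 4
LHS = RHS

Yes, on the curve


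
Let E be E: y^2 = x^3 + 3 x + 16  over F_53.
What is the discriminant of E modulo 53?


4 a^3 + 27 b^2 = 4*3^3 + 27*16^2 = 108 + 6912 = 7020
Delta = -16 * (7020) = -112320
Delta mod 53 = 40

Delta = 40 (mod 53)


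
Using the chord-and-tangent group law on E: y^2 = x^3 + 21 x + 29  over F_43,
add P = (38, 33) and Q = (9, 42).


P != Q, so use the chord formula.
s = (y2 - y1) / (x2 - x1) = (9) / (14) mod 43 = 16
x3 = s^2 - x1 - x2 mod 43 = 16^2 - 38 - 9 = 37
y3 = s (x1 - x3) - y1 mod 43 = 16 * (38 - 37) - 33 = 26

P + Q = (37, 26)


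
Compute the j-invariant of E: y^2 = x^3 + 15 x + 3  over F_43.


Delta = -16(4 a^3 + 27 b^2) mod 43 = 14
-1728 * (4 a)^3 = -1728 * (4*15)^3 mod 43 = 41
j = 41 * 14^(-1) mod 43 = 6

j = 6 (mod 43)


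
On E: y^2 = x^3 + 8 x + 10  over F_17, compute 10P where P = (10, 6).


k = 10 = 1010_2 (binary, LSB first: 0101)
Double-and-add from P = (10, 6):
  bit 0 = 0: acc unchanged = O
  bit 1 = 1: acc = O + (6, 6) = (6, 6)
  bit 2 = 0: acc unchanged = (6, 6)
  bit 3 = 1: acc = (6, 6) + (1, 6) = (10, 11)

10P = (10, 11)


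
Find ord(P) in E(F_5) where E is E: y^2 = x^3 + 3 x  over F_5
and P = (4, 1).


Compute successive multiples of P until we hit O:
  1P = (4, 1)
  2P = (1, 3)
  3P = (1, 2)
  4P = (4, 4)
  5P = O

ord(P) = 5


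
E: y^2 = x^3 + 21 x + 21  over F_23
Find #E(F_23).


For each x in F_23, count y with y^2 = x^3 + 21 x + 21 mod 23:
  x = 2: RHS = 2, y in [5, 18]  -> 2 point(s)
  x = 4: RHS = 8, y in [10, 13]  -> 2 point(s)
  x = 6: RHS = 18, y in [8, 15]  -> 2 point(s)
  x = 10: RHS = 12, y in [9, 14]  -> 2 point(s)
  x = 12: RHS = 0, y in [0]  -> 1 point(s)
  x = 14: RHS = 0, y in [0]  -> 1 point(s)
  x = 15: RHS = 8, y in [10, 13]  -> 2 point(s)
  x = 17: RHS = 1, y in [1, 22]  -> 2 point(s)
  x = 20: RHS = 0, y in [0]  -> 1 point(s)
Affine points: 15. Add the point at infinity: total = 16.

#E(F_23) = 16


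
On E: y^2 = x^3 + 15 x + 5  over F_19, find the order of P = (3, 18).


Compute successive multiples of P until we hit O:
  1P = (3, 18)
  2P = (17, 10)
  3P = (16, 3)
  4P = (11, 0)
  5P = (16, 16)
  6P = (17, 9)
  7P = (3, 1)
  8P = O

ord(P) = 8


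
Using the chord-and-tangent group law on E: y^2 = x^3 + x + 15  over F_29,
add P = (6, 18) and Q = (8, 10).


P != Q, so use the chord formula.
s = (y2 - y1) / (x2 - x1) = (21) / (2) mod 29 = 25
x3 = s^2 - x1 - x2 mod 29 = 25^2 - 6 - 8 = 2
y3 = s (x1 - x3) - y1 mod 29 = 25 * (6 - 2) - 18 = 24

P + Q = (2, 24)


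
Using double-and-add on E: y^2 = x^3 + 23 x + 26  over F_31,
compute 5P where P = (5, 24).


k = 5 = 101_2 (binary, LSB first: 101)
Double-and-add from P = (5, 24):
  bit 0 = 1: acc = O + (5, 24) = (5, 24)
  bit 1 = 0: acc unchanged = (5, 24)
  bit 2 = 1: acc = (5, 24) + (22, 19) = (22, 12)

5P = (22, 12)


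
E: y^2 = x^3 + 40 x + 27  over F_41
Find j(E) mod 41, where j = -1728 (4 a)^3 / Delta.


Delta = -16(4 a^3 + 27 b^2) mod 41 = 16
-1728 * (4 a)^3 = -1728 * (4*40)^3 mod 41 = 15
j = 15 * 16^(-1) mod 41 = 24

j = 24 (mod 41)


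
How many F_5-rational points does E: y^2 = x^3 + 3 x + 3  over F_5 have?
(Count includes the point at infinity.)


For each x in F_5, count y with y^2 = x^3 + 3 x + 3 mod 5:
  x = 3: RHS = 4, y in [2, 3]  -> 2 point(s)
  x = 4: RHS = 4, y in [2, 3]  -> 2 point(s)
Affine points: 4. Add the point at infinity: total = 5.

#E(F_5) = 5


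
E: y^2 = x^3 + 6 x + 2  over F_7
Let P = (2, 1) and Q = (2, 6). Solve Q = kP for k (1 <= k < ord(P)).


Enumerate multiples of P until we hit Q = (2, 6):
  1P = (2, 1)
  2P = (0, 3)
  3P = (6, 3)
  4P = (1, 3)
  5P = (1, 4)
  6P = (6, 4)
  7P = (0, 4)
  8P = (2, 6)
Match found at i = 8.

k = 8


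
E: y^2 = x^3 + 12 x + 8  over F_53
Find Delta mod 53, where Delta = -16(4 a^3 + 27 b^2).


4 a^3 + 27 b^2 = 4*12^3 + 27*8^2 = 6912 + 1728 = 8640
Delta = -16 * (8640) = -138240
Delta mod 53 = 37

Delta = 37 (mod 53)


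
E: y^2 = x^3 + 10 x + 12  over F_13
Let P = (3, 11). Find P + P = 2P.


Doubling: s = (3 x1^2 + a) / (2 y1)
s = (3*3^2 + 10) / (2*11) mod 13 = 7
x3 = s^2 - 2 x1 mod 13 = 7^2 - 2*3 = 4
y3 = s (x1 - x3) - y1 mod 13 = 7 * (3 - 4) - 11 = 8

2P = (4, 8)


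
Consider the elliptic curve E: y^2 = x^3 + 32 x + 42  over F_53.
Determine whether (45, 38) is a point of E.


Check whether y^2 = x^3 + 32 x + 42 (mod 53) for (x, y) = (45, 38).
LHS: y^2 = 38^2 mod 53 = 13
RHS: x^3 + 32 x + 42 = 45^3 + 32*45 + 42 mod 53 = 16
LHS != RHS

No, not on the curve


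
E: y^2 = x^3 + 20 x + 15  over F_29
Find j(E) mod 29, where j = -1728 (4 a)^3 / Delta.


Delta = -16(4 a^3 + 27 b^2) mod 29 = 3
-1728 * (4 a)^3 = -1728 * (4*20)^3 mod 29 = 2
j = 2 * 3^(-1) mod 29 = 20

j = 20 (mod 29)


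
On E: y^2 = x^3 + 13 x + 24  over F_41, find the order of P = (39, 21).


Compute successive multiples of P until we hit O:
  1P = (39, 21)
  2P = (14, 30)
  3P = (33, 8)
  4P = (9, 3)
  5P = (36, 30)
  6P = (16, 33)
  7P = (32, 11)
  8P = (3, 7)
  ... (continuing to 24P)
  24P = O

ord(P) = 24


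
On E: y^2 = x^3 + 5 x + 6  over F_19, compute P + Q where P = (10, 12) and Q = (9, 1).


P != Q, so use the chord formula.
s = (y2 - y1) / (x2 - x1) = (8) / (18) mod 19 = 11
x3 = s^2 - x1 - x2 mod 19 = 11^2 - 10 - 9 = 7
y3 = s (x1 - x3) - y1 mod 19 = 11 * (10 - 7) - 12 = 2

P + Q = (7, 2)


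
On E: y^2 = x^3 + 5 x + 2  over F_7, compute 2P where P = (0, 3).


k = 2 = 10_2 (binary, LSB first: 01)
Double-and-add from P = (0, 3):
  bit 0 = 0: acc unchanged = O
  bit 1 = 1: acc = O + (4, 3) = (4, 3)

2P = (4, 3)


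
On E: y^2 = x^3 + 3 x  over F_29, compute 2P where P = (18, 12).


Doubling: s = (3 x1^2 + a) / (2 y1)
s = (3*18^2 + 3) / (2*12) mod 29 = 8
x3 = s^2 - 2 x1 mod 29 = 8^2 - 2*18 = 28
y3 = s (x1 - x3) - y1 mod 29 = 8 * (18 - 28) - 12 = 24

2P = (28, 24)


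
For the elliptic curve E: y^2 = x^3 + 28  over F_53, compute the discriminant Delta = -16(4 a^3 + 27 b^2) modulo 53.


4 a^3 + 27 b^2 = 4*0^3 + 27*28^2 = 0 + 21168 = 21168
Delta = -16 * (21168) = -338688
Delta mod 53 = 35

Delta = 35 (mod 53)


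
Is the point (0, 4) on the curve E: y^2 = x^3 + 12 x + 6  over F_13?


Check whether y^2 = x^3 + 12 x + 6 (mod 13) for (x, y) = (0, 4).
LHS: y^2 = 4^2 mod 13 = 3
RHS: x^3 + 12 x + 6 = 0^3 + 12*0 + 6 mod 13 = 6
LHS != RHS

No, not on the curve


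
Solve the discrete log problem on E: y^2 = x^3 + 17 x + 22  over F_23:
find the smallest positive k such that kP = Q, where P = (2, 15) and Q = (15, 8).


Enumerate multiples of P until we hit Q = (15, 8):
  1P = (2, 15)
  2P = (8, 16)
  3P = (6, 15)
  4P = (15, 8)
Match found at i = 4.

k = 4


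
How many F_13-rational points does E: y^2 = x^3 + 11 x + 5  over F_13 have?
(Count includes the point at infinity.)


For each x in F_13, count y with y^2 = x^3 + 11 x + 5 mod 13:
  x = 1: RHS = 4, y in [2, 11]  -> 2 point(s)
  x = 2: RHS = 9, y in [3, 10]  -> 2 point(s)
  x = 3: RHS = 0, y in [0]  -> 1 point(s)
  x = 4: RHS = 9, y in [3, 10]  -> 2 point(s)
  x = 5: RHS = 3, y in [4, 9]  -> 2 point(s)
  x = 6: RHS = 1, y in [1, 12]  -> 2 point(s)
  x = 7: RHS = 9, y in [3, 10]  -> 2 point(s)
  x = 9: RHS = 1, y in [1, 12]  -> 2 point(s)
  x = 10: RHS = 10, y in [6, 7]  -> 2 point(s)
  x = 11: RHS = 1, y in [1, 12]  -> 2 point(s)
Affine points: 19. Add the point at infinity: total = 20.

#E(F_13) = 20


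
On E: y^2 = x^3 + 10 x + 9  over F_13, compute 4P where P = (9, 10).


k = 4 = 100_2 (binary, LSB first: 001)
Double-and-add from P = (9, 10):
  bit 0 = 0: acc unchanged = O
  bit 1 = 0: acc unchanged = O
  bit 2 = 1: acc = O + (9, 10) = (9, 10)

4P = (9, 10)


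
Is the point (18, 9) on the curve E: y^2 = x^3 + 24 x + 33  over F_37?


Check whether y^2 = x^3 + 24 x + 33 (mod 37) for (x, y) = (18, 9).
LHS: y^2 = 9^2 mod 37 = 7
RHS: x^3 + 24 x + 33 = 18^3 + 24*18 + 33 mod 37 = 7
LHS = RHS

Yes, on the curve


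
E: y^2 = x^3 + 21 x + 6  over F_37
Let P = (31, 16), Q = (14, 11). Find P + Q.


P != Q, so use the chord formula.
s = (y2 - y1) / (x2 - x1) = (32) / (20) mod 37 = 9
x3 = s^2 - x1 - x2 mod 37 = 9^2 - 31 - 14 = 36
y3 = s (x1 - x3) - y1 mod 37 = 9 * (31 - 36) - 16 = 13

P + Q = (36, 13)


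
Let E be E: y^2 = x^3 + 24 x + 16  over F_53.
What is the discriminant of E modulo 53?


4 a^3 + 27 b^2 = 4*24^3 + 27*16^2 = 55296 + 6912 = 62208
Delta = -16 * (62208) = -995328
Delta mod 53 = 12

Delta = 12 (mod 53)


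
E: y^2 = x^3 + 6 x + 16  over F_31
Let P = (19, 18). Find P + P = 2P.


Doubling: s = (3 x1^2 + a) / (2 y1)
s = (3*19^2 + 6) / (2*18) mod 31 = 7
x3 = s^2 - 2 x1 mod 31 = 7^2 - 2*19 = 11
y3 = s (x1 - x3) - y1 mod 31 = 7 * (19 - 11) - 18 = 7

2P = (11, 7)


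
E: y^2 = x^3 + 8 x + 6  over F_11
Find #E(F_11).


For each x in F_11, count y with y^2 = x^3 + 8 x + 6 mod 11:
  x = 1: RHS = 4, y in [2, 9]  -> 2 point(s)
  x = 4: RHS = 3, y in [5, 6]  -> 2 point(s)
  x = 7: RHS = 9, y in [3, 8]  -> 2 point(s)
  x = 9: RHS = 4, y in [2, 9]  -> 2 point(s)
Affine points: 8. Add the point at infinity: total = 9.

#E(F_11) = 9


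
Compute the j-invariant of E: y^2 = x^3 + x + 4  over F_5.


Delta = -16(4 a^3 + 27 b^2) mod 5 = 4
-1728 * (4 a)^3 = -1728 * (4*1)^3 mod 5 = 3
j = 3 * 4^(-1) mod 5 = 2

j = 2 (mod 5)


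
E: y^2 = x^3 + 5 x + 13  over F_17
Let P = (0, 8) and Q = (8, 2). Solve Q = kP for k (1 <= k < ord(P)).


Enumerate multiples of P until we hit Q = (8, 2):
  1P = (0, 8)
  2P = (8, 15)
  3P = (1, 6)
  4P = (3, 15)
  5P = (10, 14)
  6P = (6, 2)
  7P = (12, 4)
  8P = (7, 0)
  9P = (12, 13)
  10P = (6, 15)
  11P = (10, 3)
  12P = (3, 2)
  13P = (1, 11)
  14P = (8, 2)
Match found at i = 14.

k = 14


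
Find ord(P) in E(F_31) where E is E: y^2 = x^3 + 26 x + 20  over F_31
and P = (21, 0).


Compute successive multiples of P until we hit O:
  1P = (21, 0)
  2P = O

ord(P) = 2


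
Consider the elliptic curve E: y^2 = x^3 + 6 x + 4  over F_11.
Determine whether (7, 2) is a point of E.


Check whether y^2 = x^3 + 6 x + 4 (mod 11) for (x, y) = (7, 2).
LHS: y^2 = 2^2 mod 11 = 4
RHS: x^3 + 6 x + 4 = 7^3 + 6*7 + 4 mod 11 = 4
LHS = RHS

Yes, on the curve


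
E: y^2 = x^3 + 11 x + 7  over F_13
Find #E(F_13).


For each x in F_13, count y with y^2 = x^3 + 11 x + 7 mod 13:
  x = 6: RHS = 3, y in [4, 9]  -> 2 point(s)
  x = 8: RHS = 9, y in [3, 10]  -> 2 point(s)
  x = 9: RHS = 3, y in [4, 9]  -> 2 point(s)
  x = 10: RHS = 12, y in [5, 8]  -> 2 point(s)
  x = 11: RHS = 3, y in [4, 9]  -> 2 point(s)
Affine points: 10. Add the point at infinity: total = 11.

#E(F_13) = 11


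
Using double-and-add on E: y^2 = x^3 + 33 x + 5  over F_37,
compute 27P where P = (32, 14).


k = 27 = 11011_2 (binary, LSB first: 11011)
Double-and-add from P = (32, 14):
  bit 0 = 1: acc = O + (32, 14) = (32, 14)
  bit 1 = 1: acc = (32, 14) + (6, 7) = (15, 29)
  bit 2 = 0: acc unchanged = (15, 29)
  bit 3 = 1: acc = (15, 29) + (4, 4) = (25, 29)
  bit 4 = 1: acc = (25, 29) + (13, 2) = (11, 21)

27P = (11, 21)


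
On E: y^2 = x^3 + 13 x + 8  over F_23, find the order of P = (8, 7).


Compute successive multiples of P until we hit O:
  1P = (8, 7)
  2P = (15, 17)
  3P = (18, 5)
  4P = (9, 7)
  5P = (6, 16)
  6P = (12, 11)
  7P = (4, 20)
  8P = (0, 13)
  ... (continuing to 21P)
  21P = O

ord(P) = 21


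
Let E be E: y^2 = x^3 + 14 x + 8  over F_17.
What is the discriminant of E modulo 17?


4 a^3 + 27 b^2 = 4*14^3 + 27*8^2 = 10976 + 1728 = 12704
Delta = -16 * (12704) = -203264
Delta mod 17 = 5

Delta = 5 (mod 17)


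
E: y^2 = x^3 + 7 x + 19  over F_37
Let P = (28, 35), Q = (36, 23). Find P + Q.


P != Q, so use the chord formula.
s = (y2 - y1) / (x2 - x1) = (25) / (8) mod 37 = 17
x3 = s^2 - x1 - x2 mod 37 = 17^2 - 28 - 36 = 3
y3 = s (x1 - x3) - y1 mod 37 = 17 * (28 - 3) - 35 = 20

P + Q = (3, 20)


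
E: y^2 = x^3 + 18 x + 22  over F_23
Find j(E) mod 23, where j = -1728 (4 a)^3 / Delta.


Delta = -16(4 a^3 + 27 b^2) mod 23 = 1
-1728 * (4 a)^3 = -1728 * (4*18)^3 mod 23 = 11
j = 11 * 1^(-1) mod 23 = 11

j = 11 (mod 23)


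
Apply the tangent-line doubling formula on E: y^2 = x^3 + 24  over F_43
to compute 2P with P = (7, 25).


Doubling: s = (3 x1^2 + a) / (2 y1)
s = (3*7^2 + 0) / (2*25) mod 43 = 21
x3 = s^2 - 2 x1 mod 43 = 21^2 - 2*7 = 40
y3 = s (x1 - x3) - y1 mod 43 = 21 * (7 - 40) - 25 = 13

2P = (40, 13)


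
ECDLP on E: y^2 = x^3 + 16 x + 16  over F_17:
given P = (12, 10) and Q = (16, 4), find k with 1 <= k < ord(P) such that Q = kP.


Enumerate multiples of P until we hit Q = (16, 4):
  1P = (12, 10)
  2P = (14, 3)
  3P = (16, 4)
Match found at i = 3.

k = 3


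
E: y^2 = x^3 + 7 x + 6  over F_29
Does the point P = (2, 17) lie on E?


Check whether y^2 = x^3 + 7 x + 6 (mod 29) for (x, y) = (2, 17).
LHS: y^2 = 17^2 mod 29 = 28
RHS: x^3 + 7 x + 6 = 2^3 + 7*2 + 6 mod 29 = 28
LHS = RHS

Yes, on the curve


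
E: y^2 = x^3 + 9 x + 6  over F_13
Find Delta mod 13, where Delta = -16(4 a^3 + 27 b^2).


4 a^3 + 27 b^2 = 4*9^3 + 27*6^2 = 2916 + 972 = 3888
Delta = -16 * (3888) = -62208
Delta mod 13 = 10

Delta = 10 (mod 13)


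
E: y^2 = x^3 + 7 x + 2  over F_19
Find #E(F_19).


For each x in F_19, count y with y^2 = x^3 + 7 x + 2 mod 19:
  x = 2: RHS = 5, y in [9, 10]  -> 2 point(s)
  x = 8: RHS = 0, y in [0]  -> 1 point(s)
  x = 11: RHS = 4, y in [2, 17]  -> 2 point(s)
  x = 12: RHS = 9, y in [3, 16]  -> 2 point(s)
  x = 15: RHS = 5, y in [9, 10]  -> 2 point(s)
  x = 16: RHS = 11, y in [7, 12]  -> 2 point(s)
Affine points: 11. Add the point at infinity: total = 12.

#E(F_19) = 12


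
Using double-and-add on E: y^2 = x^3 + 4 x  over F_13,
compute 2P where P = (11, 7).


k = 2 = 10_2 (binary, LSB first: 01)
Double-and-add from P = (11, 7):
  bit 0 = 0: acc unchanged = O
  bit 1 = 1: acc = O + (0, 0) = (0, 0)

2P = (0, 0)


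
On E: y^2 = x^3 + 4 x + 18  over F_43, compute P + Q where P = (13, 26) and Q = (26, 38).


P != Q, so use the chord formula.
s = (y2 - y1) / (x2 - x1) = (12) / (13) mod 43 = 34
x3 = s^2 - x1 - x2 mod 43 = 34^2 - 13 - 26 = 42
y3 = s (x1 - x3) - y1 mod 43 = 34 * (13 - 42) - 26 = 20

P + Q = (42, 20)


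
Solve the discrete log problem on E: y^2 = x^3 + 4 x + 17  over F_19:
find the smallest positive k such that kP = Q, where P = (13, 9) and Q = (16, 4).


Enumerate multiples of P until we hit Q = (16, 4):
  1P = (13, 9)
  2P = (16, 4)
Match found at i = 2.

k = 2


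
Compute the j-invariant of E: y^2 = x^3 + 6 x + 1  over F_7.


Delta = -16(4 a^3 + 27 b^2) mod 7 = 3
-1728 * (4 a)^3 = -1728 * (4*6)^3 mod 7 = 6
j = 6 * 3^(-1) mod 7 = 2

j = 2 (mod 7)


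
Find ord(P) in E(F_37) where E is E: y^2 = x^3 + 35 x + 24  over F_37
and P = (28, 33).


Compute successive multiples of P until we hit O:
  1P = (28, 33)
  2P = (30, 18)
  3P = (26, 26)
  4P = (23, 3)
  5P = (22, 3)
  6P = (12, 10)
  7P = (18, 23)
  8P = (29, 3)
  ... (continuing to 17P)
  17P = O

ord(P) = 17


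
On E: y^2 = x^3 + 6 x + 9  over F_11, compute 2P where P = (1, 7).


Doubling: s = (3 x1^2 + a) / (2 y1)
s = (3*1^2 + 6) / (2*7) mod 11 = 3
x3 = s^2 - 2 x1 mod 11 = 3^2 - 2*1 = 7
y3 = s (x1 - x3) - y1 mod 11 = 3 * (1 - 7) - 7 = 8

2P = (7, 8)


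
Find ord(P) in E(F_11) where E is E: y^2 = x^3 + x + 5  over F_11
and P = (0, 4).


Compute successive multiples of P until we hit O:
  1P = (0, 4)
  2P = (5, 5)
  3P = (10, 5)
  4P = (2, 9)
  5P = (7, 6)
  6P = (7, 5)
  7P = (2, 2)
  8P = (10, 6)
  ... (continuing to 11P)
  11P = O

ord(P) = 11
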